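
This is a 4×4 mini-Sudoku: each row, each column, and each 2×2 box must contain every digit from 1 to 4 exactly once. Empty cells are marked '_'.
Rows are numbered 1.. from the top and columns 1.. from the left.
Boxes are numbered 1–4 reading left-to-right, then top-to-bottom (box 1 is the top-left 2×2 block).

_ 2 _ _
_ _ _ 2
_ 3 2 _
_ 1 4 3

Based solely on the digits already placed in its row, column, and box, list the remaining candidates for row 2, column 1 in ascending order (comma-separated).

1,3,4

Row 2 already contains {2}.
Column 1 already contains {}.
Its 2×2 block (box 1) already contains {2}.
Removing those from 1–4 leaves {1, 3, 4} as the candidates for row 2, column 1.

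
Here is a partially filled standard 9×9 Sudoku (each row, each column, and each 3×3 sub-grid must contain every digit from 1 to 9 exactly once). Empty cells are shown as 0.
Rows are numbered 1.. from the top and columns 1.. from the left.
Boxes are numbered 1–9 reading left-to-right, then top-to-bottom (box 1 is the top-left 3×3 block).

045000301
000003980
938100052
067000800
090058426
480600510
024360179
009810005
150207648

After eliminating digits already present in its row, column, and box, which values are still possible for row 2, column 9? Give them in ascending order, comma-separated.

4,7

Row 2 already contains {3, 8, 9}.
Column 9 already contains {1, 2, 5, 6, 8, 9}.
Its 3×3 block (box 3) already contains {1, 2, 3, 5, 8, 9}.
Removing those from 1–9 leaves {4, 7} as the candidates for row 2, column 9.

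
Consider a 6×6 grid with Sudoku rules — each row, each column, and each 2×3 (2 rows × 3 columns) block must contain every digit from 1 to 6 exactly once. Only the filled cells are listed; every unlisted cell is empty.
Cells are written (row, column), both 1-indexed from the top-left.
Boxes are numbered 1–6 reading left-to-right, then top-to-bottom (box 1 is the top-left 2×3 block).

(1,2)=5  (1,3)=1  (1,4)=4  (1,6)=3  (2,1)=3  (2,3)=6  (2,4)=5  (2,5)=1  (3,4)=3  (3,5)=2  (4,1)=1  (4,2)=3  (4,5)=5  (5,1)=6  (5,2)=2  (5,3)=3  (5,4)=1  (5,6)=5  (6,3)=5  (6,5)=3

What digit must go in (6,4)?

2

Cell (6,4) itself could take any of {2, 6} by direct elimination.
Consider where 2 can go in column 4.
(4,4) is out (box 4 already has a 2).
So the only cell in column 4 that can hold 2 is (6,4).
Therefore (6,4) = 2.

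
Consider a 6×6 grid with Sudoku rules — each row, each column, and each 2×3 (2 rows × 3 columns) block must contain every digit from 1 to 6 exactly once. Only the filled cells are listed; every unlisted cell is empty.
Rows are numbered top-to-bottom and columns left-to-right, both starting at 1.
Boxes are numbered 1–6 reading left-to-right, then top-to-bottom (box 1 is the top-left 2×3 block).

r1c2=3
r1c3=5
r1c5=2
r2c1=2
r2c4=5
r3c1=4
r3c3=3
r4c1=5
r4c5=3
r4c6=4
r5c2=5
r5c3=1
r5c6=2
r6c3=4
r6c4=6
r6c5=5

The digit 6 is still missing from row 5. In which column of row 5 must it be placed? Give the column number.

1

Consider where 6 can go in row 5.
r5c4 is out (column 4 already has a 6).
r5c5 is out (box 6 already has a 6).
So the only cell in row 5 that can hold 6 is r5c1.
That is column 1.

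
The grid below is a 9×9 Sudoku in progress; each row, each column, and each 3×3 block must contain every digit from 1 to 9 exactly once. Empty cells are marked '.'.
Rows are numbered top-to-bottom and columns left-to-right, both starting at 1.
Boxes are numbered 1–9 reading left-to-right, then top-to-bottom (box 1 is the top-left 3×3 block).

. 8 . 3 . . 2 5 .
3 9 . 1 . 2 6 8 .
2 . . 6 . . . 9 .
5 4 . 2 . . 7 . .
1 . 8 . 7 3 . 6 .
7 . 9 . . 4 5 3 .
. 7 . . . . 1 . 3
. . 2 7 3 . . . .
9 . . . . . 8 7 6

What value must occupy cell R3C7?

3

Cell R3C7 itself could take any of {3, 4} by direct elimination.
Consider where 3 can go in column 7.
R5C7 is out (row 5 already has a 3).
R8C7 is out (row 8 already has a 3).
So the only cell in column 7 that can hold 3 is R3C7.
Therefore R3C7 = 3.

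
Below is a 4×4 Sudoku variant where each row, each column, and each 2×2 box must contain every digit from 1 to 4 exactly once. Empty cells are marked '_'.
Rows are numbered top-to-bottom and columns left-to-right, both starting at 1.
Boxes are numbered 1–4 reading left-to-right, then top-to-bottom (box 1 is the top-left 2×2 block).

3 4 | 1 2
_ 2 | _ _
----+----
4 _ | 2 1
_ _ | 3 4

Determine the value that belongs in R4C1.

Cell R4C1 itself could take any of {1, 2} by direct elimination.
Consider where 2 can go in row 4.
R4C2 is out (column 2 already has a 2).
So the only cell in row 4 that can hold 2 is R4C1.
Therefore R4C1 = 2.

2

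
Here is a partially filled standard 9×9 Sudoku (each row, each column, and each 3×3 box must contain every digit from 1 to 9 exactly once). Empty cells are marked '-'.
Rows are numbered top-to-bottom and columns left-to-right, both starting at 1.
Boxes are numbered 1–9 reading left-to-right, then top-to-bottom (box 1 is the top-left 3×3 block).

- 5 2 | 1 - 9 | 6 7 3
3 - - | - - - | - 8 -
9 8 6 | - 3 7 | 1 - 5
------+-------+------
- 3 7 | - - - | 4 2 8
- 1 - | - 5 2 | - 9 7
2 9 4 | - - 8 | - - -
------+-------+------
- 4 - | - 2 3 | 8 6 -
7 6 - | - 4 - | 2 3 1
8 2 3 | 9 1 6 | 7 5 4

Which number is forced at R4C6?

1

Row 4 already contains {2, 3, 4, 7, 8}.
Column 6 already contains {2, 3, 6, 7, 8, 9}.
Its 3×3 block (box 5) already contains {2, 5, 8}.
The only value from 1–9 not eliminated is 1, so R4C6 = 1.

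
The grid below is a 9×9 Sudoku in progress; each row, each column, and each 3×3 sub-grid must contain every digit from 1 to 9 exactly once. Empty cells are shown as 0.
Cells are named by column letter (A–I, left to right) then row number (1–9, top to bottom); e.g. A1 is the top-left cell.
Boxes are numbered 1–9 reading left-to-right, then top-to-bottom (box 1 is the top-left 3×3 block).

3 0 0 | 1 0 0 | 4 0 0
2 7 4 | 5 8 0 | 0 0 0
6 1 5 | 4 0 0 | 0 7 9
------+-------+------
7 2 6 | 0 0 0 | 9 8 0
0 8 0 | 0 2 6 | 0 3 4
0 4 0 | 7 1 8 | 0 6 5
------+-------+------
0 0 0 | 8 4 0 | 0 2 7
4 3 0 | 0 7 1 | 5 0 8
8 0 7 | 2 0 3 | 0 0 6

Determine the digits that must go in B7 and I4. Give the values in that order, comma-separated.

6,1

For B7:
  Consider where 6 can go in row 7.
  A7 is out (column A already has a 6).
  C7 is out (column C already has a 6).
  F7 is out (column F already has a 6).
  G7 is out (box 9 already has a 6).
  So the only cell in row 7 that can hold 6 is B7.
  So B7 = 6.
For I4:
  Row 4 already contains {2, 6, 7, 8, 9}.
  Column I already contains {4, 5, 6, 7, 8, 9}.
  Its 3×3 block (box 6) already contains {3, 4, 5, 6, 8, 9}.
  The only value from 1–9 not eliminated is 1, so I4 = 1.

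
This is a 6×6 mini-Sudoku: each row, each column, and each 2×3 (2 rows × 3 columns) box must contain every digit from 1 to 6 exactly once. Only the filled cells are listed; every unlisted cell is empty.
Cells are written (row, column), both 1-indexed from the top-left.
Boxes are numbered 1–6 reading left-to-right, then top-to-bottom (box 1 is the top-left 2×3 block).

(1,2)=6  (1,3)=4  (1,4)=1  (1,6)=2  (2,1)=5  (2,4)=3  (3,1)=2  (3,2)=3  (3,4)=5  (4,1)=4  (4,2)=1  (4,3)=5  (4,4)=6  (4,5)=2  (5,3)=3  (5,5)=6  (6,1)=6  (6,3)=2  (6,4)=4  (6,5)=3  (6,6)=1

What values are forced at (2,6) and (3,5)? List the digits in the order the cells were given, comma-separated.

6,1

For (2,6):
  Consider where 6 can go in row 2.
  (2,2) is out (column 2 already has a 6).
  (2,3) is out (box 1 already has a 6).
  (2,5) is out (column 5 already has a 6).
  So the only cell in row 2 that can hold 6 is (2,6).
  So (2,6) = 6.
For (3,5):
  Consider where 1 can go in box 4.
  (3,6) is out (column 6 already has a 1).
  (4,6) is out (row 4 already has a 1).
  So the only cell in box 4 that can hold 1 is (3,5).
  So (3,5) = 1.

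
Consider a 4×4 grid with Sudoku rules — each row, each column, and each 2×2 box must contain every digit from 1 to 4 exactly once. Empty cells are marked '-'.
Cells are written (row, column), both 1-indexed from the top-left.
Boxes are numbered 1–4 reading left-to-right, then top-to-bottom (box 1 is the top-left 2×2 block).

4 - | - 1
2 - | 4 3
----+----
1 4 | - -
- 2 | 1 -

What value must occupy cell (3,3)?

Cell (3,3) itself could take any of {2, 3} by direct elimination.
Consider where 3 can go in column 3.
(1,3) is out (box 2 already has a 3).
So the only cell in column 3 that can hold 3 is (3,3).
Therefore (3,3) = 3.

3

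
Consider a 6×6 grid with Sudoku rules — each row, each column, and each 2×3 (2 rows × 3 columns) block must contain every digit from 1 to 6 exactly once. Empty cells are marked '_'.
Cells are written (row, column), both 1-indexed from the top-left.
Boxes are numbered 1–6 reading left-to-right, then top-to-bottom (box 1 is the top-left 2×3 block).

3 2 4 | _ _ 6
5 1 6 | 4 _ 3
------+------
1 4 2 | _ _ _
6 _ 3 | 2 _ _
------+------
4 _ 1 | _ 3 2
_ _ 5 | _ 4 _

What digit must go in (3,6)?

5

Row 3 already contains {1, 2, 4}.
Column 6 already contains {2, 3, 6}.
Its 2×3 block (box 4) already contains {2}.
The only value from 1–6 not eliminated is 5, so (3,6) = 5.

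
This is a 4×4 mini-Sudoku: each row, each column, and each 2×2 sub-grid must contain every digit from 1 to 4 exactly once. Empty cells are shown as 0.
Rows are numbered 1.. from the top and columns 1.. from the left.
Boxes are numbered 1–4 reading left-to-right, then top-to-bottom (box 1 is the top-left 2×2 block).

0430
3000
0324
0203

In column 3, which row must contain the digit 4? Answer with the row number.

2

Consider where 4 can go in column 3.
row 4, column 3 is out (box 4 already has a 4).
So the only cell in column 3 that can hold 4 is row 2, column 3.
That is row 2.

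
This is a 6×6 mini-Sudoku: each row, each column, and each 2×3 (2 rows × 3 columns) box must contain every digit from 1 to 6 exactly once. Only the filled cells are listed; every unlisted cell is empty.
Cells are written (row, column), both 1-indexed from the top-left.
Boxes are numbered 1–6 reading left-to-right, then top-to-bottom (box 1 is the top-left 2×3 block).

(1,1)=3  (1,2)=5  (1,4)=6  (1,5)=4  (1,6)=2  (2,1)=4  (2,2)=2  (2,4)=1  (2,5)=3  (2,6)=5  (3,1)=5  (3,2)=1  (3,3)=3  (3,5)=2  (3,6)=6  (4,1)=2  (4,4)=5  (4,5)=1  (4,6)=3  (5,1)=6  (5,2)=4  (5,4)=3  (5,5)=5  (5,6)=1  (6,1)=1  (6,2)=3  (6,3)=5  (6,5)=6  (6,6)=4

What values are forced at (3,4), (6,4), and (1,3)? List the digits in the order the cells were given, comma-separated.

For (3,4):
  Row 3 already contains {1, 2, 3, 5, 6}.
  Column 4 already contains {1, 3, 5, 6}.
  Its 2×3 block (box 4) already contains {1, 2, 3, 5, 6}.
  The only value from 1–6 not eliminated is 4, so (3,4) = 4.
For (6,4):
  Row 6 already contains {1, 3, 4, 5, 6}.
  Column 4 already contains {1, 3, 5, 6}.
  Its 2×3 block (box 6) already contains {1, 3, 4, 5, 6}.
  The only value from 1–6 not eliminated is 2, so (6,4) = 2.
For (1,3):
  Row 1 already contains {2, 3, 4, 5, 6}.
  Column 3 already contains {3, 5}.
  Its 2×3 block (box 1) already contains {2, 3, 4, 5}.
  The only value from 1–6 not eliminated is 1, so (1,3) = 1.

4,2,1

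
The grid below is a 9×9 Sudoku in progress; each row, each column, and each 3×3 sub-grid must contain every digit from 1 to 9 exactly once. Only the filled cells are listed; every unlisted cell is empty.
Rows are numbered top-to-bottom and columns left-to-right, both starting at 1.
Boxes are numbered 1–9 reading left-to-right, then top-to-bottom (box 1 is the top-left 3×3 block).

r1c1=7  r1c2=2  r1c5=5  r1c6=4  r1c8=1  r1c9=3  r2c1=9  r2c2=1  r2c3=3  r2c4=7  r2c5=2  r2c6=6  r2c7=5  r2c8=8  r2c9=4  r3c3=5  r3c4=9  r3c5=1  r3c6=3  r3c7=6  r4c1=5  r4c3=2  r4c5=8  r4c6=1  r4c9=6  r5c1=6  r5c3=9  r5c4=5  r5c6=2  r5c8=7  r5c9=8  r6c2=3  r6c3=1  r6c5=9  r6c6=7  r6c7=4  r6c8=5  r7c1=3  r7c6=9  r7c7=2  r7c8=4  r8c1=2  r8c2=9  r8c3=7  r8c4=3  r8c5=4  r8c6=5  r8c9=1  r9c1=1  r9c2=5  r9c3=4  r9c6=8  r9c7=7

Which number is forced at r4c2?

Cell r4c2 itself could take any of {4, 7} by direct elimination.
Consider where 7 can go in row 4.
r4c4 is out (column 4 already has a 7).
r4c7 is out (column 7 already has a 7).
r4c8 is out (column 8 already has a 7).
So the only cell in row 4 that can hold 7 is r4c2.
Therefore r4c2 = 7.

7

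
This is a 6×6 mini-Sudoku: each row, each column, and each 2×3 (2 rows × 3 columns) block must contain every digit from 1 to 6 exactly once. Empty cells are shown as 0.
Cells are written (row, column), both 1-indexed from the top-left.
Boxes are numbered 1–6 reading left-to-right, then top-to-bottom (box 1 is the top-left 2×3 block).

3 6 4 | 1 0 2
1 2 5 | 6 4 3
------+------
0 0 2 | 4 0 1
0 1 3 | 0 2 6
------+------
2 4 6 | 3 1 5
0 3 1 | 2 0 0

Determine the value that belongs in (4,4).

Row 4 already contains {1, 2, 3, 6}.
Column 4 already contains {1, 2, 3, 4, 6}.
Its 2×3 block (box 4) already contains {1, 2, 4, 6}.
The only value from 1–6 not eliminated is 5, so (4,4) = 5.

5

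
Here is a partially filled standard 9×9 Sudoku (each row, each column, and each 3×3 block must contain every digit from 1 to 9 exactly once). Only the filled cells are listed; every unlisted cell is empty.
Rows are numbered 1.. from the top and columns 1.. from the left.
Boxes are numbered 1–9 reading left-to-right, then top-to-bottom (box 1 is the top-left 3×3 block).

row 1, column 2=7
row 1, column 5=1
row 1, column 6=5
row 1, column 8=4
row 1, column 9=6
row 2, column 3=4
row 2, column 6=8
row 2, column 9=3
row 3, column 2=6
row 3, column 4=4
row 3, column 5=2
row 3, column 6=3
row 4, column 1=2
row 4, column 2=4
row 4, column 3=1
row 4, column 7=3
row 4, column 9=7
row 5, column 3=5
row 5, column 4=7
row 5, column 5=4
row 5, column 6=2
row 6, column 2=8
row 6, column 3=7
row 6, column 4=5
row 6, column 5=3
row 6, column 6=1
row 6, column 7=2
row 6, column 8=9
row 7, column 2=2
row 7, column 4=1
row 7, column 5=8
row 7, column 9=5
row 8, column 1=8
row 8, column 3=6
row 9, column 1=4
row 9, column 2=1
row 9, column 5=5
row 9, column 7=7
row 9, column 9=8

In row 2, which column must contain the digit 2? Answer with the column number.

8

Consider where 2 can go in row 2.
row 2, column 1 is out (column 1 already has a 2).
row 2, column 2 is out (column 2 already has a 2).
row 2, column 4 is out (box 2 already has a 2).
row 2, column 5 is out (column 5 already has a 2).
row 2, column 7 is out (column 7 already has a 2).
So the only cell in row 2 that can hold 2 is row 2, column 8.
That is column 8.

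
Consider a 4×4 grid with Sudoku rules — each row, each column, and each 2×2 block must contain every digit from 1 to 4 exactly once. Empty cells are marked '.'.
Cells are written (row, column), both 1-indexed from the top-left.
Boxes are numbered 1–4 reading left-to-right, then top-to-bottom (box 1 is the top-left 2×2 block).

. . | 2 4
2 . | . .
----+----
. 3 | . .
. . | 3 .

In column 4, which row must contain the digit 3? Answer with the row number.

2

Consider where 3 can go in column 4.
(3,4) is out (row 3 already has a 3).
(4,4) is out (row 4 already has a 3).
So the only cell in column 4 that can hold 3 is (2,4).
That is row 2.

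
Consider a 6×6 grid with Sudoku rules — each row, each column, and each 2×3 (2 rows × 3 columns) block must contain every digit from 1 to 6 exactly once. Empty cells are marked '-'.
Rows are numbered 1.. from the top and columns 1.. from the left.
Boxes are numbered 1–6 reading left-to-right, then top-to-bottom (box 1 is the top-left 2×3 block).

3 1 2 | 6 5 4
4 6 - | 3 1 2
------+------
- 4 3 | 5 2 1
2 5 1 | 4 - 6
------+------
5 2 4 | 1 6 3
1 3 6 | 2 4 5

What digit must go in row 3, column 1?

Row 3 already contains {1, 2, 3, 4, 5}.
Column 1 already contains {1, 2, 3, 4, 5}.
Its 2×3 block (box 3) already contains {1, 2, 3, 4, 5}.
The only value from 1–6 not eliminated is 6, so row 3, column 1 = 6.

6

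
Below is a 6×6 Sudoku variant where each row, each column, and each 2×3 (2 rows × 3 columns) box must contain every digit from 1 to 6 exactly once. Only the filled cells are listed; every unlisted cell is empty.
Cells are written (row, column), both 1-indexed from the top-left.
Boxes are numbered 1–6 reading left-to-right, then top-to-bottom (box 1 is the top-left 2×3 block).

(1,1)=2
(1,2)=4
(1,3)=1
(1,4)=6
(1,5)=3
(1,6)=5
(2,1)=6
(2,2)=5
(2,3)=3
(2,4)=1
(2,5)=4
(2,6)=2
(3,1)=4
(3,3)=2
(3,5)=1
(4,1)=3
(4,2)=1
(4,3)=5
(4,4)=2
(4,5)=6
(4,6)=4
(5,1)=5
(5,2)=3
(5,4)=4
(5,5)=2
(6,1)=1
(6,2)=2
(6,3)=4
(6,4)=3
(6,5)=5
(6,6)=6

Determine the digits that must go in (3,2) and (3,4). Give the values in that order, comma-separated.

For (3,2):
  Row 3 already contains {1, 2, 4}.
  Column 2 already contains {1, 2, 3, 4, 5}.
  Its 2×3 block (box 3) already contains {1, 2, 3, 4, 5}.
  The only value from 1–6 not eliminated is 6, so (3,2) = 6.
For (3,4):
  Row 3 already contains {1, 2, 4}.
  Column 4 already contains {1, 2, 3, 4, 6}.
  Its 2×3 block (box 4) already contains {1, 2, 4, 6}.
  The only value from 1–6 not eliminated is 5, so (3,4) = 5.

6,5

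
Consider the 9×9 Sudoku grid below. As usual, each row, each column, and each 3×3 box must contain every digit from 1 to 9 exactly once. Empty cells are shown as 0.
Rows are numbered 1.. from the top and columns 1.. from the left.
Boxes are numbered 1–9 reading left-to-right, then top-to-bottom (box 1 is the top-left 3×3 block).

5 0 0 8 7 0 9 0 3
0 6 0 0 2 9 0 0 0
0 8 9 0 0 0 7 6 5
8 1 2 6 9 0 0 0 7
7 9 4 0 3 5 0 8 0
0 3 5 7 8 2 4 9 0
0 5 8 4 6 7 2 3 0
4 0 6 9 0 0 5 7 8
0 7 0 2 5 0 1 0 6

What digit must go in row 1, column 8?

2

Cell row 1, column 8 itself could take any of {1, 2, 4} by direct elimination.
Consider where 2 can go in column 8.
row 2, column 8 is out (row 2 already has a 2).
row 4, column 8 is out (row 4 already has a 2).
row 9, column 8 is out (row 9 already has a 2).
So the only cell in column 8 that can hold 2 is row 1, column 8.
Therefore row 1, column 8 = 2.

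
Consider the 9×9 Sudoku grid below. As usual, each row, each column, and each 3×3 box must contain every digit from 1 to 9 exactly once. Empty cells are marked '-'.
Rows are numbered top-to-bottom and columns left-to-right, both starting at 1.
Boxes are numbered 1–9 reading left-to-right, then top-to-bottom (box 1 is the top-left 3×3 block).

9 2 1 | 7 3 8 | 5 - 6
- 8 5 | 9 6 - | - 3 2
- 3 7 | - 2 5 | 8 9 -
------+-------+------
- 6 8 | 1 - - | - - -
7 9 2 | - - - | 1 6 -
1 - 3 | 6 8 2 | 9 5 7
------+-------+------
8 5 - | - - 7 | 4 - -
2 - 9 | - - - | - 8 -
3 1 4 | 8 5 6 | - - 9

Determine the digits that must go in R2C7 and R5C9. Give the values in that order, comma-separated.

For R2C7:
  Row 2 already contains {2, 3, 5, 6, 8, 9}.
  Column 7 already contains {1, 4, 5, 8, 9}.
  Its 3×3 block (box 3) already contains {2, 3, 5, 6, 8, 9}.
  The only value from 1–9 not eliminated is 7, so R2C7 = 7.
For R5C9:
  Consider where 8 can go in row 5.
  R5C4 is out (column 4 already has a 8).
  R5C5 is out (column 5 already has a 8).
  R5C6 is out (column 6 already has a 8).
  So the only cell in row 5 that can hold 8 is R5C9.
  So R5C9 = 8.

7,8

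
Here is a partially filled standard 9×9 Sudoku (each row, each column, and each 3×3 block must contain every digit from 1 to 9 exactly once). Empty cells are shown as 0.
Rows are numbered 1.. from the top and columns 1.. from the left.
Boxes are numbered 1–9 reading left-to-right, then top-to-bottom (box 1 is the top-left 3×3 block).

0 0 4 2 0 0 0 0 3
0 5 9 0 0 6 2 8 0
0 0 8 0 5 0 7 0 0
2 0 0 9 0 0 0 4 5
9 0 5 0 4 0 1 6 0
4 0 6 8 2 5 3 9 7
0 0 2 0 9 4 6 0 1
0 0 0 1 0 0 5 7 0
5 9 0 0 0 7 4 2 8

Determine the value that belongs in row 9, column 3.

1

Cell row 9, column 3 itself could take any of {1, 3} by direct elimination.
Consider where 1 can go in box 7.
row 7, column 1 is out (row 7 already has a 1).
row 7, column 2 is out (row 7 already has a 1).
row 8, column 1 is out (row 8 already has a 1).
row 8, column 2 is out (row 8 already has a 1).
row 8, column 3 is out (row 8 already has a 1).
So the only cell in box 7 that can hold 1 is row 9, column 3.
Therefore row 9, column 3 = 1.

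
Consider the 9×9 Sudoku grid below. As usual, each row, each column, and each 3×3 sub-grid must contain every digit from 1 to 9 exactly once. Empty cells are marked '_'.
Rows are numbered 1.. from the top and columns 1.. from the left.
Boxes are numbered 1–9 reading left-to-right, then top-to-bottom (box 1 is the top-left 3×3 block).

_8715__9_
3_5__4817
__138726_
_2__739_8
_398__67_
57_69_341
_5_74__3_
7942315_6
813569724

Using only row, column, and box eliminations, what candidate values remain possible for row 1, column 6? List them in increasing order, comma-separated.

Row 1 already contains {1, 5, 7, 8, 9}.
Column 6 already contains {1, 3, 4, 7, 9}.
Its 3×3 block (box 2) already contains {1, 3, 4, 5, 7, 8}.
Removing those from 1–9 leaves {2, 6} as the candidates for row 1, column 6.

2,6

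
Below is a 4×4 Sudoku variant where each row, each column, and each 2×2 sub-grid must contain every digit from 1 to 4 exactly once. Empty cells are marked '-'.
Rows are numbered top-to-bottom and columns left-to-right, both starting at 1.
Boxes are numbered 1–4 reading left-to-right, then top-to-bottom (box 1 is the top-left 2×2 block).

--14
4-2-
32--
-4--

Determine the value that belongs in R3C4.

1

Row 3 already contains {2, 3}.
Column 4 already contains {4}.
Its 2×2 block (box 4) already contains {}.
The only value from 1–4 not eliminated is 1, so R3C4 = 1.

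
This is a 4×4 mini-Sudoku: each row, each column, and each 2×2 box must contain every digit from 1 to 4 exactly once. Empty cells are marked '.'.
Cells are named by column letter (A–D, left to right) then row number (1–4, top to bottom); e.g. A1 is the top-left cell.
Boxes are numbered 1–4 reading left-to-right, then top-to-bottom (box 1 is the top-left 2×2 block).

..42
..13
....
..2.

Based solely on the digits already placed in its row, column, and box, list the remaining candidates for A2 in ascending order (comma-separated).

2,4

Row 2 already contains {1, 3}.
Column A already contains {}.
Its 2×2 block (box 1) already contains {}.
Removing those from 1–4 leaves {2, 4} as the candidates for A2.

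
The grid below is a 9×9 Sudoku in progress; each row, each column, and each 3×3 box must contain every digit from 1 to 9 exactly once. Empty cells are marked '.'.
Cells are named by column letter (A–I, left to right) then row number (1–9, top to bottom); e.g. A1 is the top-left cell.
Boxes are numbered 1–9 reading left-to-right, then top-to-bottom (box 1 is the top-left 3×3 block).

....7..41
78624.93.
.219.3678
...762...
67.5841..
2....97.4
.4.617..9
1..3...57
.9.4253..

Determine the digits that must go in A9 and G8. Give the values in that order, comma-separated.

For A9:
  Row 9 already contains {2, 3, 4, 5, 9}.
  Column A already contains {1, 2, 6, 7}.
  Its 3×3 block (box 7) already contains {1, 4, 9}.
  The only value from 1–9 not eliminated is 8, so A9 = 8.
For G8:
  Consider where 4 can go in row 8.
  B8 is out (column B already has a 4).
  C8 is out (box 7 already has a 4).
  E8 is out (column E already has a 4).
  F8 is out (column F already has a 4).
  So the only cell in row 8 that can hold 4 is G8.
  So G8 = 4.

8,4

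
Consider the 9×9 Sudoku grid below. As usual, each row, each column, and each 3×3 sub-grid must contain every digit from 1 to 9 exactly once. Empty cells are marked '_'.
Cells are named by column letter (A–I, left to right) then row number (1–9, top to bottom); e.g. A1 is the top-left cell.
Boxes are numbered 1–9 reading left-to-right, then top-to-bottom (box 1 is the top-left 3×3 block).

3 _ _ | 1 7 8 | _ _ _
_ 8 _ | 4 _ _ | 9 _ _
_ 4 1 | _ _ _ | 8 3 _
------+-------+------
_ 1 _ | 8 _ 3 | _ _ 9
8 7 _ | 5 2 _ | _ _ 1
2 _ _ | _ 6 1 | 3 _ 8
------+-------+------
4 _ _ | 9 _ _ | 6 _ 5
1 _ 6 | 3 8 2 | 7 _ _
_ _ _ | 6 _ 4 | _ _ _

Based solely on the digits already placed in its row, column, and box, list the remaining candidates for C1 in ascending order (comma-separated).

2,5,9

Row 1 already contains {1, 3, 7, 8}.
Column C already contains {1, 6}.
Its 3×3 block (box 1) already contains {1, 3, 4, 8}.
Removing those from 1–9 leaves {2, 5, 9} as the candidates for C1.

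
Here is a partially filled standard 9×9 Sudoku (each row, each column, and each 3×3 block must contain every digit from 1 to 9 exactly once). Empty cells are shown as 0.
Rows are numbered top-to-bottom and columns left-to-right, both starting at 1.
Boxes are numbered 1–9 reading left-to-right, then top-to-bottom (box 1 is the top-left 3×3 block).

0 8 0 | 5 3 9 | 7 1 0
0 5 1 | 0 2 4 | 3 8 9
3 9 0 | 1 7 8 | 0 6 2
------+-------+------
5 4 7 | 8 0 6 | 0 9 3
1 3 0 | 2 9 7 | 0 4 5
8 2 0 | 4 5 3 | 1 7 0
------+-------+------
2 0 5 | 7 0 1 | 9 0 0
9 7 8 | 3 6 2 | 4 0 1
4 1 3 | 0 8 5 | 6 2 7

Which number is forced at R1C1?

Row 1 already contains {1, 3, 5, 7, 8, 9}.
Column 1 already contains {1, 2, 3, 4, 5, 8, 9}.
Its 3×3 block (box 1) already contains {1, 3, 5, 8, 9}.
The only value from 1–9 not eliminated is 6, so R1C1 = 6.

6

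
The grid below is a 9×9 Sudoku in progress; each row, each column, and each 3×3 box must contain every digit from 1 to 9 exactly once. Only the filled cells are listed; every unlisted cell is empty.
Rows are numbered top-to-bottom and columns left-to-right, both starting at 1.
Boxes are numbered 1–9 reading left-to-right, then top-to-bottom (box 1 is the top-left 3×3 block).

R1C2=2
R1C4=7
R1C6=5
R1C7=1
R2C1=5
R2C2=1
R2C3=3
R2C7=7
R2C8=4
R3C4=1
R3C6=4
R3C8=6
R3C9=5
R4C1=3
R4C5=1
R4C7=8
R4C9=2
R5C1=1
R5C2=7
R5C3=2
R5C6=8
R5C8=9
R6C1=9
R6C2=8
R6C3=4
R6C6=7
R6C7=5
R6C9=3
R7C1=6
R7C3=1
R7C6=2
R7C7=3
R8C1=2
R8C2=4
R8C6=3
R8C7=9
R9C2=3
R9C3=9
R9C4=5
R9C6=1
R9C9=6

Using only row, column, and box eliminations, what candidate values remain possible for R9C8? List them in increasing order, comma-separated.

Row 9 already contains {1, 3, 5, 6, 9}.
Column 8 already contains {4, 6, 9}.
Its 3×3 block (box 9) already contains {3, 6, 9}.
Removing those from 1–9 leaves {2, 7, 8} as the candidates for R9C8.

2,7,8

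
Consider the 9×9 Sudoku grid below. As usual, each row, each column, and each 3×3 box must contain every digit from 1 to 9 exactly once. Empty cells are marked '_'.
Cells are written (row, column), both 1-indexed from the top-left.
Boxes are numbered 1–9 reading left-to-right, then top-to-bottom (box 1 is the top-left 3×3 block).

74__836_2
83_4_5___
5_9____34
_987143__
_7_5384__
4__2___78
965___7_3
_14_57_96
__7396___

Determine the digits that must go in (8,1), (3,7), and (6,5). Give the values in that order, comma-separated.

3,8,6

For (8,1):
  Consider where 3 can go in row 8.
  (8,4) is out (column 4 already has a 3).
  (8,7) is out (column 7 already has a 3).
  So the only cell in row 8 that can hold 3 is (8,1).
  So (8,1) = 3.
For (3,7):
  Consider where 8 can go in box 3.
  (1,8) is out (row 1 already has a 8).
  (2,7) is out (row 2 already has a 8).
  (2,8) is out (row 2 already has a 8).
  (2,9) is out (row 2 already has a 8).
  So the only cell in box 3 that can hold 8 is (3,7).
  So (3,7) = 8.
For (6,5):
  Row 6 already contains {2, 4, 7, 8}.
  Column 5 already contains {1, 3, 5, 8, 9}.
  Its 3×3 block (box 5) already contains {1, 2, 3, 4, 5, 7, 8}.
  The only value from 1–9 not eliminated is 6, so (6,5) = 6.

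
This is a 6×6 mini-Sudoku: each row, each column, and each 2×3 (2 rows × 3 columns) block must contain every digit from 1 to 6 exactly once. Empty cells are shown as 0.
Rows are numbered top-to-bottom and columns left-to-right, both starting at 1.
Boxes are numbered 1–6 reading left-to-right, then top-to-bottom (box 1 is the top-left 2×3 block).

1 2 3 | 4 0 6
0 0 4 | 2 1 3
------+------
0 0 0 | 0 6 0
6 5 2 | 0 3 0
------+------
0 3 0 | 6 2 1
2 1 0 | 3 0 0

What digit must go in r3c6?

Cell r3c6 itself could take any of {2, 4, 5} by direct elimination.
Consider where 2 can go in row 3.
r3c1 is out (column 1 already has a 2).
r3c2 is out (column 2 already has a 2).
r3c3 is out (column 3 already has a 2).
r3c4 is out (column 4 already has a 2).
So the only cell in row 3 that can hold 2 is r3c6.
Therefore r3c6 = 2.

2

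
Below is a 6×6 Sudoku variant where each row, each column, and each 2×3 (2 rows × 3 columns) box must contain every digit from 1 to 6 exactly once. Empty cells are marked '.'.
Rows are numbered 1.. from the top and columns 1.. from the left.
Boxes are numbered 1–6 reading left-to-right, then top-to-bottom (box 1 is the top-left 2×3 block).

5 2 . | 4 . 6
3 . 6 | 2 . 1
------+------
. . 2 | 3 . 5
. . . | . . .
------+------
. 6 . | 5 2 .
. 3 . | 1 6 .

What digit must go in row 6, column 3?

5

Cell row 6, column 3 itself could take any of {4, 5} by direct elimination.
Consider where 5 can go in box 5.
row 5, column 1 is out (row 5 already has a 5).
row 5, column 3 is out (row 5 already has a 5).
row 6, column 1 is out (column 1 already has a 5).
So the only cell in box 5 that can hold 5 is row 6, column 3.
Therefore row 6, column 3 = 5.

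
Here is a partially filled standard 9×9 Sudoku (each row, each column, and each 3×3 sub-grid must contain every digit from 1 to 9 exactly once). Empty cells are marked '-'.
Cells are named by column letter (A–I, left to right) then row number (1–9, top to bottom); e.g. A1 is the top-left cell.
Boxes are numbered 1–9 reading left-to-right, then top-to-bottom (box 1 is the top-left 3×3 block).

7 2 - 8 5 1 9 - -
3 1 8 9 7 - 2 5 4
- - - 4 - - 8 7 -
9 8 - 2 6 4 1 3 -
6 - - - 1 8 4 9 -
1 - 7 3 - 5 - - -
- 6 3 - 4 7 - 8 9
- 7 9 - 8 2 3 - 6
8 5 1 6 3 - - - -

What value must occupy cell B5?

3

Row 5 already contains {1, 4, 6, 8, 9}.
Column B already contains {1, 2, 5, 6, 7, 8}.
Its 3×3 block (box 4) already contains {1, 6, 7, 8, 9}.
The only value from 1–9 not eliminated is 3, so B5 = 3.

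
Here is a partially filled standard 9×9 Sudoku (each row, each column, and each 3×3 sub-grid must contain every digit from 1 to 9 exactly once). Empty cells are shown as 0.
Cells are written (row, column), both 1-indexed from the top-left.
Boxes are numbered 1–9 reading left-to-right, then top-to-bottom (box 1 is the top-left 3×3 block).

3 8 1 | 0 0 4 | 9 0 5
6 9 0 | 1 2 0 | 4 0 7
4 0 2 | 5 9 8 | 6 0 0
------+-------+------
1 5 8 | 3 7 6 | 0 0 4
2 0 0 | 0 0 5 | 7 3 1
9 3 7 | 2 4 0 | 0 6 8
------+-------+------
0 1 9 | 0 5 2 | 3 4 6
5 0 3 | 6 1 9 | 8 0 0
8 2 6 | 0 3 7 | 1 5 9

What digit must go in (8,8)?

Cell (8,8) itself could take any of {2, 7} by direct elimination.
Consider where 7 can go in box 9.
(8,9) is out (column 9 already has a 7).
So the only cell in box 9 that can hold 7 is (8,8).
Therefore (8,8) = 7.

7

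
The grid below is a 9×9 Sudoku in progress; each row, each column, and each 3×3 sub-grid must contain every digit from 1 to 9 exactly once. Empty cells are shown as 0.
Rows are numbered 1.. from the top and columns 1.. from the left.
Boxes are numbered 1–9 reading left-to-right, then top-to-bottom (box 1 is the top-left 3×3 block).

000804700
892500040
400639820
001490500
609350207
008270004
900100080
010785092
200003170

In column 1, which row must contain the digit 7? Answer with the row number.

Consider where 7 can go in column 1.
row 1, column 1 is out (row 1 already has a 7).
row 6, column 1 is out (row 6 already has a 7).
row 8, column 1 is out (row 8 already has a 7).
So the only cell in column 1 that can hold 7 is row 4, column 1.
That is row 4.

4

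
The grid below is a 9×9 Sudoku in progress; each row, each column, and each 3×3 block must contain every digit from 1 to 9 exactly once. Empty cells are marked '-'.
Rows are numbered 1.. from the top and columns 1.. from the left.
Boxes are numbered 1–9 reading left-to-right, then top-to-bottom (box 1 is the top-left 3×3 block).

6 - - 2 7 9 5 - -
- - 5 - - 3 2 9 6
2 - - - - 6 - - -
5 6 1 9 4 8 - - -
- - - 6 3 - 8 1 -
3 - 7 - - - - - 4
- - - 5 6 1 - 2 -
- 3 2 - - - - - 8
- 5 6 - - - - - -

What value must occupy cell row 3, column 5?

Cell row 3, column 5 itself could take any of {1, 5, 8} by direct elimination.
Consider where 5 can go in box 2.
row 2, column 4 is out (row 2 already has a 5).
row 2, column 5 is out (row 2 already has a 5).
row 3, column 4 is out (column 4 already has a 5).
So the only cell in box 2 that can hold 5 is row 3, column 5.
Therefore row 3, column 5 = 5.

5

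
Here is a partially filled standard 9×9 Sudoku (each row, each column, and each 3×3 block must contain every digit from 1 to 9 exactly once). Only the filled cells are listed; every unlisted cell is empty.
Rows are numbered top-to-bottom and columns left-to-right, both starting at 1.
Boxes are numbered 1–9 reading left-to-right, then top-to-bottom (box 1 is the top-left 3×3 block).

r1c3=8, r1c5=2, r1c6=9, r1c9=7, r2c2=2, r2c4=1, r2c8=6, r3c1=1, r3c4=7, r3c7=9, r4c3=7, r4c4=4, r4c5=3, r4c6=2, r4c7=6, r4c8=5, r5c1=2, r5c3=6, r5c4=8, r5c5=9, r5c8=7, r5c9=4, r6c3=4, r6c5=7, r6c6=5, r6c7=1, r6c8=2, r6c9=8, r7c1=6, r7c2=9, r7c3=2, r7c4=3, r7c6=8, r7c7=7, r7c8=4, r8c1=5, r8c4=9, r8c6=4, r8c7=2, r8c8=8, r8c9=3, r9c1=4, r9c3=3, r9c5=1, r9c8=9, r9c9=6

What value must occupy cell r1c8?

Cell r1c8 itself could take any of {1, 3} by direct elimination.
Consider where 1 can go in box 3.
r1c7 is out (column 7 already has a 1).
r2c7 is out (row 2 already has a 1).
r2c9 is out (row 2 already has a 1).
r3c8 is out (row 3 already has a 1).
r3c9 is out (row 3 already has a 1).
So the only cell in box 3 that can hold 1 is r1c8.
Therefore r1c8 = 1.

1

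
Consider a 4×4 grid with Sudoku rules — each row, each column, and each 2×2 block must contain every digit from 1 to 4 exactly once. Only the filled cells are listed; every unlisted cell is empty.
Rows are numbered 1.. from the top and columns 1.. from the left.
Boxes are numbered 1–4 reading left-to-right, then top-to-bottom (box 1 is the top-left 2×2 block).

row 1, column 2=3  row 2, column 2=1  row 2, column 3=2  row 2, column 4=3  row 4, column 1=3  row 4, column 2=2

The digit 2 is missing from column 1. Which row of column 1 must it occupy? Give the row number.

1

Consider where 2 can go in column 1.
row 2, column 1 is out (row 2 already has a 2).
row 3, column 1 is out (box 3 already has a 2).
So the only cell in column 1 that can hold 2 is row 1, column 1.
That is row 1.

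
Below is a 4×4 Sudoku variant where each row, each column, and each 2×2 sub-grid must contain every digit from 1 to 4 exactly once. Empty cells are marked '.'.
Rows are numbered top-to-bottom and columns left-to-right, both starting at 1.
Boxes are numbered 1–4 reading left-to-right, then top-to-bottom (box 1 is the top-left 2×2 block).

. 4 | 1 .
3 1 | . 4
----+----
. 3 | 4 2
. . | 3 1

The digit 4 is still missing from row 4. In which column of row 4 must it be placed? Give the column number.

Consider where 4 can go in row 4.
r4c2 is out (column 2 already has a 4).
So the only cell in row 4 that can hold 4 is r4c1.
That is column 1.

1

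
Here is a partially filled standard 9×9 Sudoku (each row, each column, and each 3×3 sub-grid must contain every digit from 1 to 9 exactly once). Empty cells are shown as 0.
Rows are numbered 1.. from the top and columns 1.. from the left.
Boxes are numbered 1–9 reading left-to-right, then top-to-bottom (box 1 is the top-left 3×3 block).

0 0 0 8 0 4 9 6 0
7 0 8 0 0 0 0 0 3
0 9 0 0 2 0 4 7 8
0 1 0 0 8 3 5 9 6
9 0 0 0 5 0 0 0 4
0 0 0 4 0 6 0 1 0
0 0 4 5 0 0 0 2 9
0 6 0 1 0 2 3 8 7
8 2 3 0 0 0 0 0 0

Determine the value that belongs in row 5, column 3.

6

Cell row 5, column 3 itself could take any of {2, 6, 7} by direct elimination.
Consider where 6 can go in box 4.
row 4, column 1 is out (row 4 already has a 6). row 4, column 3 is out (row 4 already has a 6). row 5, column 2 is out (column 2 already has a 6). row 6, column 1 is out (row 6 already has a 6). The remaining empty cells in box 4 are similarly blocked.
So the only cell in box 4 that can hold 6 is row 5, column 3.
Therefore row 5, column 3 = 6.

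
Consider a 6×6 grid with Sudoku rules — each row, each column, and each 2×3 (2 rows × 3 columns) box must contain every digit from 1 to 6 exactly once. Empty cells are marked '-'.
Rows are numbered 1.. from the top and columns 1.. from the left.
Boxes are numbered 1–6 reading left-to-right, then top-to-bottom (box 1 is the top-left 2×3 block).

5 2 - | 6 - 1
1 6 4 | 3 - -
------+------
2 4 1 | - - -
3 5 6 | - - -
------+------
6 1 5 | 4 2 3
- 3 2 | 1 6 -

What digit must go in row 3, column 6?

6

Cell row 3, column 6 itself could take any of {5, 6} by direct elimination.
Consider where 6 can go in row 3.
row 3, column 4 is out (column 4 already has a 6).
row 3, column 5 is out (column 5 already has a 6).
So the only cell in row 3 that can hold 6 is row 3, column 6.
Therefore row 3, column 6 = 6.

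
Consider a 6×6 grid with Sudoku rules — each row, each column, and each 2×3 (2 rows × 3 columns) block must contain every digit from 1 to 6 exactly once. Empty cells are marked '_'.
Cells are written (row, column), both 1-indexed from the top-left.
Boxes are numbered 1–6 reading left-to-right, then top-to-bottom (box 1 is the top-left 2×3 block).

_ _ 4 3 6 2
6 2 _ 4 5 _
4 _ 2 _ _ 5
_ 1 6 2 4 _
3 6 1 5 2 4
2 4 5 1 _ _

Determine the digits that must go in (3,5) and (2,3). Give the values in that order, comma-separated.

For (3,5):
  Consider where 1 can go in column 5.
  (6,5) is out (row 6 already has a 1).
  So the only cell in column 5 that can hold 1 is (3,5).
  So (3,5) = 1.
For (2,3):
  Row 2 already contains {2, 4, 5, 6}.
  Column 3 already contains {1, 2, 4, 5, 6}.
  Its 2×3 block (box 1) already contains {2, 4, 6}.
  The only value from 1–6 not eliminated is 3, so (2,3) = 3.

1,3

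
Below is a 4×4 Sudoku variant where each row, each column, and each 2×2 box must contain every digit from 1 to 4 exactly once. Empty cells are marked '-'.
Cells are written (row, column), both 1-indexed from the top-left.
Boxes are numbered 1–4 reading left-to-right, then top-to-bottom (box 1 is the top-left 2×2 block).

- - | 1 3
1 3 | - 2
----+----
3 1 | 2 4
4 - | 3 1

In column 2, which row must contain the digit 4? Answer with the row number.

1

Consider where 4 can go in column 2.
(4,2) is out (row 4 already has a 4).
So the only cell in column 2 that can hold 4 is (1,2).
That is row 1.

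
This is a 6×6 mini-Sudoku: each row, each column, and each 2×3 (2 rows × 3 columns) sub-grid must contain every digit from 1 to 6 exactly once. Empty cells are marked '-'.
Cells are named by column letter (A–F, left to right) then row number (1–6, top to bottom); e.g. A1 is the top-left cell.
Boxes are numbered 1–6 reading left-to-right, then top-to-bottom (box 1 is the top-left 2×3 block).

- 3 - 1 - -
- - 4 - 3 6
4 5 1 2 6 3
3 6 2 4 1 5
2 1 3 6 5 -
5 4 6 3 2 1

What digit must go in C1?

5

Row 1 already contains {1, 3}.
Column C already contains {1, 2, 3, 4, 6}.
Its 2×3 block (box 1) already contains {3, 4}.
The only value from 1–6 not eliminated is 5, so C1 = 5.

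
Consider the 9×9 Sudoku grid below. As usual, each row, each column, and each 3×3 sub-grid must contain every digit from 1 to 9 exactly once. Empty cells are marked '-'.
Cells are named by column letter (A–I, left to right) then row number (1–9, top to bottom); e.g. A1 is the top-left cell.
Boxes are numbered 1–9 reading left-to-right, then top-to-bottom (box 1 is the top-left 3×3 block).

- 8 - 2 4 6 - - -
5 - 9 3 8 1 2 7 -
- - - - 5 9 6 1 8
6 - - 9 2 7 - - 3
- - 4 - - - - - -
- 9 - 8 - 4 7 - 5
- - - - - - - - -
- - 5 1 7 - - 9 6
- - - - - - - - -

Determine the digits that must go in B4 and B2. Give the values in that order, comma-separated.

For B4:
  Consider where 5 can go in row 4.
  C4 is out (column C already has a 5).
  G4 is out (box 6 already has a 5).
  H4 is out (box 6 already has a 5).
  So the only cell in row 4 that can hold 5 is B4.
  So B4 = 5.
For B2:
  Consider where 6 can go in row 2.
  I2 is out (column I already has a 6).
  So the only cell in row 2 that can hold 6 is B2.
  So B2 = 6.

5,6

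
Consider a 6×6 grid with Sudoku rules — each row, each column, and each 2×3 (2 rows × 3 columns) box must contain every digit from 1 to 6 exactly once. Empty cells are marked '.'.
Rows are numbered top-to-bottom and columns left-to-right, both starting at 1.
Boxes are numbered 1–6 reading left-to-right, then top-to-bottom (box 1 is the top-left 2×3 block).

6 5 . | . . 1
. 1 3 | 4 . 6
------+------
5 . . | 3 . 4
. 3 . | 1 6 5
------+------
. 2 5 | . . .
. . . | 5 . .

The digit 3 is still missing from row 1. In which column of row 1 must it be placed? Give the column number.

Consider where 3 can go in row 1.
r1c3 is out (column 3 already has a 3).
r1c4 is out (column 4 already has a 3).
So the only cell in row 1 that can hold 3 is r1c5.
That is column 5.

5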